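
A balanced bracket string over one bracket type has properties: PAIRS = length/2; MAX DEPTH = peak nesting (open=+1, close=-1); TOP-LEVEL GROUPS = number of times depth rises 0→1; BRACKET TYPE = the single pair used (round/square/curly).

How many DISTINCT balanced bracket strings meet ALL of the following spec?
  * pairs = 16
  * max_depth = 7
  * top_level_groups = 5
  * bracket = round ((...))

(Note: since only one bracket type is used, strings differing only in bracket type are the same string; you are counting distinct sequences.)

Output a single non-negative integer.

Answer: 142025

Derivation:
Spec: pairs=16 depth=7 groups=5
Count(depth <= 7) = 2364050
Count(depth <= 6) = 2222025
Count(depth == 7) = 2364050 - 2222025 = 142025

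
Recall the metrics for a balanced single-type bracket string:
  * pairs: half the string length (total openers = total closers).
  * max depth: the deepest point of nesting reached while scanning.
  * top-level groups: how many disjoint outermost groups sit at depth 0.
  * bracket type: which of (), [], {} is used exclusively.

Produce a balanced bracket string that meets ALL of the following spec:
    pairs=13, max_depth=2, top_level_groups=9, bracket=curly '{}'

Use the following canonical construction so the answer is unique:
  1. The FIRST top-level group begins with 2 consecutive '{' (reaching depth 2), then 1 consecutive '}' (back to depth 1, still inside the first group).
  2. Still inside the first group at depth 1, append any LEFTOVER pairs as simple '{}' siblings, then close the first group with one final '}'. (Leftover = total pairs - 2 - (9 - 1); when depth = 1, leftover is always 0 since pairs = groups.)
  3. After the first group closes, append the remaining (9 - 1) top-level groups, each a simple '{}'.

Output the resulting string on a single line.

Answer: {{}{}{}{}}{}{}{}{}{}{}{}{}

Derivation:
Spec: pairs=13 depth=2 groups=9
Leftover pairs = 13 - 2 - (9-1) = 3
First group: deep chain of depth 2 + 3 sibling pairs
Remaining 8 groups: simple '{}' each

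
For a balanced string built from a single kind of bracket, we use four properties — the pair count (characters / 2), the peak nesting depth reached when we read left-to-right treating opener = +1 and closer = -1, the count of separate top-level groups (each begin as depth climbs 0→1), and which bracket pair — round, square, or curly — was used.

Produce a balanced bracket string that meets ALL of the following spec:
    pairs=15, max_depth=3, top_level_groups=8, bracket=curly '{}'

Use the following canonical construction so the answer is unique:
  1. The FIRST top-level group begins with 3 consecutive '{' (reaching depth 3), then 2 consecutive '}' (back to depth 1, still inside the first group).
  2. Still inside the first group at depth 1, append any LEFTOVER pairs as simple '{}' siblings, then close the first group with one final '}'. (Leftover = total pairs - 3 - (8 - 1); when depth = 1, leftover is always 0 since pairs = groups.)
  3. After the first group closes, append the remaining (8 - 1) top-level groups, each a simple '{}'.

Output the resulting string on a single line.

Answer: {{{}}{}{}{}{}{}}{}{}{}{}{}{}{}

Derivation:
Spec: pairs=15 depth=3 groups=8
Leftover pairs = 15 - 3 - (8-1) = 5
First group: deep chain of depth 3 + 5 sibling pairs
Remaining 7 groups: simple '{}' each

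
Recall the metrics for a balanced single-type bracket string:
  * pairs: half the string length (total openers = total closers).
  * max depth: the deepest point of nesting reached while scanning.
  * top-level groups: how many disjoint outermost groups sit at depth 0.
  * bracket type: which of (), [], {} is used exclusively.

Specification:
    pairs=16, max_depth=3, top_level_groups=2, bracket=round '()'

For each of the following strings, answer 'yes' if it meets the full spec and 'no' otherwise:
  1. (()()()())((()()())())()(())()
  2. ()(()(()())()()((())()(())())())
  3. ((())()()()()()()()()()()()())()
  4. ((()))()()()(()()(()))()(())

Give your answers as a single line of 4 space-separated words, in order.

String 1 '(()()()())((()()())())()(())()': depth seq [1 2 1 2 1 2 1 2 1 0 1 2 3 2 3 2 3 2 1 2 1 0 1 0 1 2 1 0 1 0]
  -> pairs=15 depth=3 groups=5 -> no
String 2 '()(()(()())()()((())()(())())())': depth seq [1 0 1 2 1 2 3 2 3 2 1 2 1 2 1 2 3 4 3 2 3 2 3 4 3 2 3 2 1 2 1 0]
  -> pairs=16 depth=4 groups=2 -> no
String 3 '((())()()()()()()()()()()()())()': depth seq [1 2 3 2 1 2 1 2 1 2 1 2 1 2 1 2 1 2 1 2 1 2 1 2 1 2 1 2 1 0 1 0]
  -> pairs=16 depth=3 groups=2 -> yes
String 4 '((()))()()()(()()(()))()(())': depth seq [1 2 3 2 1 0 1 0 1 0 1 0 1 2 1 2 1 2 3 2 1 0 1 0 1 2 1 0]
  -> pairs=14 depth=3 groups=7 -> no

Answer: no no yes no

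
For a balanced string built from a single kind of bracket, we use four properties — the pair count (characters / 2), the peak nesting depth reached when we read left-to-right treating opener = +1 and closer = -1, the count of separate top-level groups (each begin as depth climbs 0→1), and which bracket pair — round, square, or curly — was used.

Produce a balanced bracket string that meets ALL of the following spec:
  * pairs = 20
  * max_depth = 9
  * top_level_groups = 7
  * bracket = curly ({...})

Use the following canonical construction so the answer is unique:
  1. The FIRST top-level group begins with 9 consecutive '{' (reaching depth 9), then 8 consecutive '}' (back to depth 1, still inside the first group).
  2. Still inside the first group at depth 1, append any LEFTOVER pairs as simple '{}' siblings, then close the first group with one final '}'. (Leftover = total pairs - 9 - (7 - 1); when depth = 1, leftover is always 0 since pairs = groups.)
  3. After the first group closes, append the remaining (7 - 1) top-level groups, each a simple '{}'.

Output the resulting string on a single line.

Answer: {{{{{{{{{}}}}}}}}{}{}{}{}{}}{}{}{}{}{}{}

Derivation:
Spec: pairs=20 depth=9 groups=7
Leftover pairs = 20 - 9 - (7-1) = 5
First group: deep chain of depth 9 + 5 sibling pairs
Remaining 6 groups: simple '{}' each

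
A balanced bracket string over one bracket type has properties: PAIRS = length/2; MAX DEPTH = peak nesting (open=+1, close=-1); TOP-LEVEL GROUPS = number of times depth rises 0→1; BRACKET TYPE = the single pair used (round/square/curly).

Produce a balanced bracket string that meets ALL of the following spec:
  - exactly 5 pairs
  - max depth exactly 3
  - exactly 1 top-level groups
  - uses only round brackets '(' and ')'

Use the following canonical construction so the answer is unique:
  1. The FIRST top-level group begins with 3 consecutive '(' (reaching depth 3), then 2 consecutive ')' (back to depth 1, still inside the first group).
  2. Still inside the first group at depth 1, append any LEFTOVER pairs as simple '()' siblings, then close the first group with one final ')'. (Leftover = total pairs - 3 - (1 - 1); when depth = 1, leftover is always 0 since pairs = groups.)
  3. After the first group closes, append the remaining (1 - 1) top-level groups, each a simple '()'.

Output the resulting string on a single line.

Spec: pairs=5 depth=3 groups=1
Leftover pairs = 5 - 3 - (1-1) = 2
First group: deep chain of depth 3 + 2 sibling pairs
Remaining 0 groups: simple '()' each

Answer: ((())()())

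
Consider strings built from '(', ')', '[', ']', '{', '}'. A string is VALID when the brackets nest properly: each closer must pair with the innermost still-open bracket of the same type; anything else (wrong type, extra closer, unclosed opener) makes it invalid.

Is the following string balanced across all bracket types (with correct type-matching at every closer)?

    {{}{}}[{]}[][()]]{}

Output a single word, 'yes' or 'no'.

pos 0: push '{'; stack = {
pos 1: push '{'; stack = {{
pos 2: '}' matches '{'; pop; stack = {
pos 3: push '{'; stack = {{
pos 4: '}' matches '{'; pop; stack = {
pos 5: '}' matches '{'; pop; stack = (empty)
pos 6: push '['; stack = [
pos 7: push '{'; stack = [{
pos 8: saw closer ']' but top of stack is '{' (expected '}') → INVALID
Verdict: type mismatch at position 8: ']' closes '{' → no

Answer: no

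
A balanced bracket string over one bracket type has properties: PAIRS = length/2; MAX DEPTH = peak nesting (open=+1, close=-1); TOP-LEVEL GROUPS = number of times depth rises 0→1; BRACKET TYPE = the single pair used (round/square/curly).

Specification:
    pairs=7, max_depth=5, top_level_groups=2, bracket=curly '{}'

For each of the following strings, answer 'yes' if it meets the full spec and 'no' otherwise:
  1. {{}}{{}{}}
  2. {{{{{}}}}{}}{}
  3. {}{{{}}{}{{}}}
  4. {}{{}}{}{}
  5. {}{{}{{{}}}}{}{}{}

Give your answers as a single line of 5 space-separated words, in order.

String 1 '{{}}{{}{}}': depth seq [1 2 1 0 1 2 1 2 1 0]
  -> pairs=5 depth=2 groups=2 -> no
String 2 '{{{{{}}}}{}}{}': depth seq [1 2 3 4 5 4 3 2 1 2 1 0 1 0]
  -> pairs=7 depth=5 groups=2 -> yes
String 3 '{}{{{}}{}{{}}}': depth seq [1 0 1 2 3 2 1 2 1 2 3 2 1 0]
  -> pairs=7 depth=3 groups=2 -> no
String 4 '{}{{}}{}{}': depth seq [1 0 1 2 1 0 1 0 1 0]
  -> pairs=5 depth=2 groups=4 -> no
String 5 '{}{{}{{{}}}}{}{}{}': depth seq [1 0 1 2 1 2 3 4 3 2 1 0 1 0 1 0 1 0]
  -> pairs=9 depth=4 groups=5 -> no

Answer: no yes no no no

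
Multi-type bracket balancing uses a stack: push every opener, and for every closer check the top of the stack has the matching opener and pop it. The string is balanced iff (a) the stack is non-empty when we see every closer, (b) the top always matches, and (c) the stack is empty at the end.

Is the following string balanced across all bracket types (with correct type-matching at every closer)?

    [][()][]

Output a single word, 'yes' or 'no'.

Answer: yes

Derivation:
pos 0: push '['; stack = [
pos 1: ']' matches '['; pop; stack = (empty)
pos 2: push '['; stack = [
pos 3: push '('; stack = [(
pos 4: ')' matches '('; pop; stack = [
pos 5: ']' matches '['; pop; stack = (empty)
pos 6: push '['; stack = [
pos 7: ']' matches '['; pop; stack = (empty)
end: stack empty → VALID
Verdict: properly nested → yes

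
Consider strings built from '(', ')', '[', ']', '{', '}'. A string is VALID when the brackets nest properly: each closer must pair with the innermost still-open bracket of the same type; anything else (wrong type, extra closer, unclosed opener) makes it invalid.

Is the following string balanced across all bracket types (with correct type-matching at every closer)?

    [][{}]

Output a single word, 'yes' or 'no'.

pos 0: push '['; stack = [
pos 1: ']' matches '['; pop; stack = (empty)
pos 2: push '['; stack = [
pos 3: push '{'; stack = [{
pos 4: '}' matches '{'; pop; stack = [
pos 5: ']' matches '['; pop; stack = (empty)
end: stack empty → VALID
Verdict: properly nested → yes

Answer: yes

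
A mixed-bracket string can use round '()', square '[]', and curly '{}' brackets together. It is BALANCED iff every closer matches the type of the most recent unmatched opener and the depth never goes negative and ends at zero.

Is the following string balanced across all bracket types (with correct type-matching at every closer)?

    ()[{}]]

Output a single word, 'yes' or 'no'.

pos 0: push '('; stack = (
pos 1: ')' matches '('; pop; stack = (empty)
pos 2: push '['; stack = [
pos 3: push '{'; stack = [{
pos 4: '}' matches '{'; pop; stack = [
pos 5: ']' matches '['; pop; stack = (empty)
pos 6: saw closer ']' but stack is empty → INVALID
Verdict: unmatched closer ']' at position 6 → no

Answer: no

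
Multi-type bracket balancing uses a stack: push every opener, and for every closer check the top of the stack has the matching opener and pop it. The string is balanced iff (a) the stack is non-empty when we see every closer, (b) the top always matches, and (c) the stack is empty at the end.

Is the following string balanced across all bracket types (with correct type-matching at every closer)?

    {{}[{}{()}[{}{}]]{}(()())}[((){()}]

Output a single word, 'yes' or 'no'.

pos 0: push '{'; stack = {
pos 1: push '{'; stack = {{
pos 2: '}' matches '{'; pop; stack = {
pos 3: push '['; stack = {[
pos 4: push '{'; stack = {[{
pos 5: '}' matches '{'; pop; stack = {[
pos 6: push '{'; stack = {[{
pos 7: push '('; stack = {[{(
pos 8: ')' matches '('; pop; stack = {[{
pos 9: '}' matches '{'; pop; stack = {[
pos 10: push '['; stack = {[[
pos 11: push '{'; stack = {[[{
pos 12: '}' matches '{'; pop; stack = {[[
pos 13: push '{'; stack = {[[{
pos 14: '}' matches '{'; pop; stack = {[[
pos 15: ']' matches '['; pop; stack = {[
pos 16: ']' matches '['; pop; stack = {
pos 17: push '{'; stack = {{
pos 18: '}' matches '{'; pop; stack = {
pos 19: push '('; stack = {(
pos 20: push '('; stack = {((
pos 21: ')' matches '('; pop; stack = {(
pos 22: push '('; stack = {((
pos 23: ')' matches '('; pop; stack = {(
pos 24: ')' matches '('; pop; stack = {
pos 25: '}' matches '{'; pop; stack = (empty)
pos 26: push '['; stack = [
pos 27: push '('; stack = [(
pos 28: push '('; stack = [((
pos 29: ')' matches '('; pop; stack = [(
pos 30: push '{'; stack = [({
pos 31: push '('; stack = [({(
pos 32: ')' matches '('; pop; stack = [({
pos 33: '}' matches '{'; pop; stack = [(
pos 34: saw closer ']' but top of stack is '(' (expected ')') → INVALID
Verdict: type mismatch at position 34: ']' closes '(' → no

Answer: no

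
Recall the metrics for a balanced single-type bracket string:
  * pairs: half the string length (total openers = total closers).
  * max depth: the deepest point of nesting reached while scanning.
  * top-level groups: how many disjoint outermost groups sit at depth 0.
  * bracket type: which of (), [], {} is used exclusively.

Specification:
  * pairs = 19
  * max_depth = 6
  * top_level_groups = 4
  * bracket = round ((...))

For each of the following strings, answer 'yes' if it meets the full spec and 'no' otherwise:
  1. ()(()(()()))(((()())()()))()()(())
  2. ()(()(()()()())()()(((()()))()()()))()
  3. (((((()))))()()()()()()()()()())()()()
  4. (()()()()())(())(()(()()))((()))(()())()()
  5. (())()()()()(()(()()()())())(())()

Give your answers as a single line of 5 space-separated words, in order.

Answer: no no yes no no

Derivation:
String 1 '()(()(()()))(((()())()()))()()(())': depth seq [1 0 1 2 1 2 3 2 3 2 1 0 1 2 3 4 3 4 3 2 3 2 3 2 1 0 1 0 1 0 1 2 1 0]
  -> pairs=17 depth=4 groups=6 -> no
String 2 '()(()(()()()())()()(((()()))()()()))()': depth seq [1 0 1 2 1 2 3 2 3 2 3 2 3 2 1 2 1 2 1 2 3 4 5 4 5 4 3 2 3 2 3 2 3 2 1 0 1 0]
  -> pairs=19 depth=5 groups=3 -> no
String 3 '(((((()))))()()()()()()()()()())()()()': depth seq [1 2 3 4 5 6 5 4 3 2 1 2 1 2 1 2 1 2 1 2 1 2 1 2 1 2 1 2 1 2 1 0 1 0 1 0 1 0]
  -> pairs=19 depth=6 groups=4 -> yes
String 4 '(()()()()())(())(()(()()))((()))(()())()()': depth seq [1 2 1 2 1 2 1 2 1 2 1 0 1 2 1 0 1 2 1 2 3 2 3 2 1 0 1 2 3 2 1 0 1 2 1 2 1 0 1 0 1 0]
  -> pairs=21 depth=3 groups=7 -> no
String 5 '(())()()()()(()(()()()())())(())()': depth seq [1 2 1 0 1 0 1 0 1 0 1 0 1 2 1 2 3 2 3 2 3 2 3 2 1 2 1 0 1 2 1 0 1 0]
  -> pairs=17 depth=3 groups=8 -> no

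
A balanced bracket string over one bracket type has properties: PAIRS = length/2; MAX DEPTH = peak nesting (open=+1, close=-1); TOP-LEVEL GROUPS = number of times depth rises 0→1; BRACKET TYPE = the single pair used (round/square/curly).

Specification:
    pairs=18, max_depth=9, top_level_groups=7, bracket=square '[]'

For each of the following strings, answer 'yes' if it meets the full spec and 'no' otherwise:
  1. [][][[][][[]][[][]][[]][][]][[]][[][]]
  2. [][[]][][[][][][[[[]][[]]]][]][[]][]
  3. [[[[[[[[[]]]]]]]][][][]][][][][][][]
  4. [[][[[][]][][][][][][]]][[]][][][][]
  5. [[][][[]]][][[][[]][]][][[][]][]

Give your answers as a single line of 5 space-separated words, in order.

String 1 '[][][[][][[]][[][]][[]][][]][[]][[][]]': depth seq [1 0 1 0 1 2 1 2 1 2 3 2 1 2 3 2 3 2 1 2 3 2 1 2 1 2 1 0 1 2 1 0 1 2 1 2 1 0]
  -> pairs=19 depth=3 groups=5 -> no
String 2 '[][[]][][[][][][[[[]][[]]]][]][[]][]': depth seq [1 0 1 2 1 0 1 0 1 2 1 2 1 2 1 2 3 4 5 4 3 4 5 4 3 2 1 2 1 0 1 2 1 0 1 0]
  -> pairs=18 depth=5 groups=6 -> no
String 3 '[[[[[[[[[]]]]]]]][][][]][][][][][][]': depth seq [1 2 3 4 5 6 7 8 9 8 7 6 5 4 3 2 1 2 1 2 1 2 1 0 1 0 1 0 1 0 1 0 1 0 1 0]
  -> pairs=18 depth=9 groups=7 -> yes
String 4 '[[][[[][]][][][][][][]]][[]][][][][]': depth seq [1 2 1 2 3 4 3 4 3 2 3 2 3 2 3 2 3 2 3 2 3 2 1 0 1 2 1 0 1 0 1 0 1 0 1 0]
  -> pairs=18 depth=4 groups=6 -> no
String 5 '[[][][[]]][][[][[]][]][][[][]][]': depth seq [1 2 1 2 1 2 3 2 1 0 1 0 1 2 1 2 3 2 1 2 1 0 1 0 1 2 1 2 1 0 1 0]
  -> pairs=16 depth=3 groups=6 -> no

Answer: no no yes no no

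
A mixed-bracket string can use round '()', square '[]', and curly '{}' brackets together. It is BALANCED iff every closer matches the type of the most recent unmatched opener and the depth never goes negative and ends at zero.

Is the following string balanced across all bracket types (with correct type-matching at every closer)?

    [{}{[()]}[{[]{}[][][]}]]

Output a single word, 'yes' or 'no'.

Answer: yes

Derivation:
pos 0: push '['; stack = [
pos 1: push '{'; stack = [{
pos 2: '}' matches '{'; pop; stack = [
pos 3: push '{'; stack = [{
pos 4: push '['; stack = [{[
pos 5: push '('; stack = [{[(
pos 6: ')' matches '('; pop; stack = [{[
pos 7: ']' matches '['; pop; stack = [{
pos 8: '}' matches '{'; pop; stack = [
pos 9: push '['; stack = [[
pos 10: push '{'; stack = [[{
pos 11: push '['; stack = [[{[
pos 12: ']' matches '['; pop; stack = [[{
pos 13: push '{'; stack = [[{{
pos 14: '}' matches '{'; pop; stack = [[{
pos 15: push '['; stack = [[{[
pos 16: ']' matches '['; pop; stack = [[{
pos 17: push '['; stack = [[{[
pos 18: ']' matches '['; pop; stack = [[{
pos 19: push '['; stack = [[{[
pos 20: ']' matches '['; pop; stack = [[{
pos 21: '}' matches '{'; pop; stack = [[
pos 22: ']' matches '['; pop; stack = [
pos 23: ']' matches '['; pop; stack = (empty)
end: stack empty → VALID
Verdict: properly nested → yes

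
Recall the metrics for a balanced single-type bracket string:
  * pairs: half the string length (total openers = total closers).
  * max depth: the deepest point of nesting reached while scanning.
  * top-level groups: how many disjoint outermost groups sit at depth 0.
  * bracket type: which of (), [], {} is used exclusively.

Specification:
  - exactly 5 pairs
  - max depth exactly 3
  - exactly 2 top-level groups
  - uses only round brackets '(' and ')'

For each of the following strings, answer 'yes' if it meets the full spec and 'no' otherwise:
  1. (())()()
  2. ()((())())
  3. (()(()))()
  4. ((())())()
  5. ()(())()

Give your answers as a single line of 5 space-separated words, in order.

String 1 '(())()()': depth seq [1 2 1 0 1 0 1 0]
  -> pairs=4 depth=2 groups=3 -> no
String 2 '()((())())': depth seq [1 0 1 2 3 2 1 2 1 0]
  -> pairs=5 depth=3 groups=2 -> yes
String 3 '(()(()))()': depth seq [1 2 1 2 3 2 1 0 1 0]
  -> pairs=5 depth=3 groups=2 -> yes
String 4 '((())())()': depth seq [1 2 3 2 1 2 1 0 1 0]
  -> pairs=5 depth=3 groups=2 -> yes
String 5 '()(())()': depth seq [1 0 1 2 1 0 1 0]
  -> pairs=4 depth=2 groups=3 -> no

Answer: no yes yes yes no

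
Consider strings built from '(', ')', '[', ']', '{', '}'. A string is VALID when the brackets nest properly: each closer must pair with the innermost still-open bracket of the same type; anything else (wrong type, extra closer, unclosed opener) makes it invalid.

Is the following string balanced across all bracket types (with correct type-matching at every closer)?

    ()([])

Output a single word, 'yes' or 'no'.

pos 0: push '('; stack = (
pos 1: ')' matches '('; pop; stack = (empty)
pos 2: push '('; stack = (
pos 3: push '['; stack = ([
pos 4: ']' matches '['; pop; stack = (
pos 5: ')' matches '('; pop; stack = (empty)
end: stack empty → VALID
Verdict: properly nested → yes

Answer: yes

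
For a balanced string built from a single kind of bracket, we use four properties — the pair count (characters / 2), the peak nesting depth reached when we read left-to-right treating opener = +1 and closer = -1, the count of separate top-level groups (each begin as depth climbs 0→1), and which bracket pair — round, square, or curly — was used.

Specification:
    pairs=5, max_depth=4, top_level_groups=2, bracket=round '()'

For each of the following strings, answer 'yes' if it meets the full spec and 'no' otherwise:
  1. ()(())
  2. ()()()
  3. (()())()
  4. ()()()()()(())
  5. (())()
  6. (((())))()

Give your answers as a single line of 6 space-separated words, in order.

String 1 '()(())': depth seq [1 0 1 2 1 0]
  -> pairs=3 depth=2 groups=2 -> no
String 2 '()()()': depth seq [1 0 1 0 1 0]
  -> pairs=3 depth=1 groups=3 -> no
String 3 '(()())()': depth seq [1 2 1 2 1 0 1 0]
  -> pairs=4 depth=2 groups=2 -> no
String 4 '()()()()()(())': depth seq [1 0 1 0 1 0 1 0 1 0 1 2 1 0]
  -> pairs=7 depth=2 groups=6 -> no
String 5 '(())()': depth seq [1 2 1 0 1 0]
  -> pairs=3 depth=2 groups=2 -> no
String 6 '(((())))()': depth seq [1 2 3 4 3 2 1 0 1 0]
  -> pairs=5 depth=4 groups=2 -> yes

Answer: no no no no no yes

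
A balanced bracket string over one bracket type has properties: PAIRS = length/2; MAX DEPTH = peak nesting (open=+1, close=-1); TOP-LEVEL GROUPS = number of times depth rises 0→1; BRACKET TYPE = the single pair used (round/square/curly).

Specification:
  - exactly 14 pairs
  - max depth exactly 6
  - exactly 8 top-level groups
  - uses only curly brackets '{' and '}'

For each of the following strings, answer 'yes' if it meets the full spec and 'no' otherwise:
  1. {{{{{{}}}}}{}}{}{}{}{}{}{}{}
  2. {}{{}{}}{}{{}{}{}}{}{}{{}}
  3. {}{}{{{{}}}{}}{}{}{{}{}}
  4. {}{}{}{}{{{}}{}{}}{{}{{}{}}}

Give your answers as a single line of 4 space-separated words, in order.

Answer: yes no no no

Derivation:
String 1 '{{{{{{}}}}}{}}{}{}{}{}{}{}{}': depth seq [1 2 3 4 5 6 5 4 3 2 1 2 1 0 1 0 1 0 1 0 1 0 1 0 1 0 1 0]
  -> pairs=14 depth=6 groups=8 -> yes
String 2 '{}{{}{}}{}{{}{}{}}{}{}{{}}': depth seq [1 0 1 2 1 2 1 0 1 0 1 2 1 2 1 2 1 0 1 0 1 0 1 2 1 0]
  -> pairs=13 depth=2 groups=7 -> no
String 3 '{}{}{{{{}}}{}}{}{}{{}{}}': depth seq [1 0 1 0 1 2 3 4 3 2 1 2 1 0 1 0 1 0 1 2 1 2 1 0]
  -> pairs=12 depth=4 groups=6 -> no
String 4 '{}{}{}{}{{{}}{}{}}{{}{{}{}}}': depth seq [1 0 1 0 1 0 1 0 1 2 3 2 1 2 1 2 1 0 1 2 1 2 3 2 3 2 1 0]
  -> pairs=14 depth=3 groups=6 -> no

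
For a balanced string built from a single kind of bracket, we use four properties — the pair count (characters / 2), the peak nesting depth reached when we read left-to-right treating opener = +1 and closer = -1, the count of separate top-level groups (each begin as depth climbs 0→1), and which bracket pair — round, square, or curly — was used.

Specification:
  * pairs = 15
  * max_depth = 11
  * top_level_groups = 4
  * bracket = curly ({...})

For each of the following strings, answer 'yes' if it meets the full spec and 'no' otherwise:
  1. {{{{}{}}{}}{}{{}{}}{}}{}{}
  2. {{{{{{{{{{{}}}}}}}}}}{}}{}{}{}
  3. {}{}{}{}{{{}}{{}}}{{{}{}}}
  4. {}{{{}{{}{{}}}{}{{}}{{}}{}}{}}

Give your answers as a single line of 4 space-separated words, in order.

Answer: no yes no no

Derivation:
String 1 '{{{{}{}}{}}{}{{}{}}{}}{}{}': depth seq [1 2 3 4 3 4 3 2 3 2 1 2 1 2 3 2 3 2 1 2 1 0 1 0 1 0]
  -> pairs=13 depth=4 groups=3 -> no
String 2 '{{{{{{{{{{{}}}}}}}}}}{}}{}{}{}': depth seq [1 2 3 4 5 6 7 8 9 10 11 10 9 8 7 6 5 4 3 2 1 2 1 0 1 0 1 0 1 0]
  -> pairs=15 depth=11 groups=4 -> yes
String 3 '{}{}{}{}{{{}}{{}}}{{{}{}}}': depth seq [1 0 1 0 1 0 1 0 1 2 3 2 1 2 3 2 1 0 1 2 3 2 3 2 1 0]
  -> pairs=13 depth=3 groups=6 -> no
String 4 '{}{{{}{{}{{}}}{}{{}}{{}}{}}{}}': depth seq [1 0 1 2 3 2 3 4 3 4 5 4 3 2 3 2 3 4 3 2 3 4 3 2 3 2 1 2 1 0]
  -> pairs=15 depth=5 groups=2 -> no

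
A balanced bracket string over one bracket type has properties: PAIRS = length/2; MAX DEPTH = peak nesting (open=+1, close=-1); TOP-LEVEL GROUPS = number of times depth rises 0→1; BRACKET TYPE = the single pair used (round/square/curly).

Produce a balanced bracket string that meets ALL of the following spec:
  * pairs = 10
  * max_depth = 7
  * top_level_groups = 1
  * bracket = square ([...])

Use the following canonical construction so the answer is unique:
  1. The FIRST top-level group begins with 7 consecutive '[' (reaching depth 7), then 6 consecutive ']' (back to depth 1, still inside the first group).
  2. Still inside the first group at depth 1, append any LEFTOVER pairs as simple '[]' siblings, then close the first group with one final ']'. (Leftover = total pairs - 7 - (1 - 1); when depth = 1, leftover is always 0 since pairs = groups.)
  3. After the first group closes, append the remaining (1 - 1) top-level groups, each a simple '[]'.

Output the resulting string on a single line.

Spec: pairs=10 depth=7 groups=1
Leftover pairs = 10 - 7 - (1-1) = 3
First group: deep chain of depth 7 + 3 sibling pairs
Remaining 0 groups: simple '[]' each

Answer: [[[[[[[]]]]]][][][]]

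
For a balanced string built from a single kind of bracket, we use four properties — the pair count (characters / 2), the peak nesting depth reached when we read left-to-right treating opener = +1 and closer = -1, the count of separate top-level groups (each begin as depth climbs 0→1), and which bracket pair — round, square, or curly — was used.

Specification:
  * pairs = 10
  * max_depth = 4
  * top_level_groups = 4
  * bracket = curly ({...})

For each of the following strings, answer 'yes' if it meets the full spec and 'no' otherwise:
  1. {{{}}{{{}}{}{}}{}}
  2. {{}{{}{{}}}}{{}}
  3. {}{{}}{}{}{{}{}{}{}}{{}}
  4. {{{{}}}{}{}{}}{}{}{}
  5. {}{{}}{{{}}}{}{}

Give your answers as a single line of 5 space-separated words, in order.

String 1 '{{{}}{{{}}{}{}}{}}': depth seq [1 2 3 2 1 2 3 4 3 2 3 2 3 2 1 2 1 0]
  -> pairs=9 depth=4 groups=1 -> no
String 2 '{{}{{}{{}}}}{{}}': depth seq [1 2 1 2 3 2 3 4 3 2 1 0 1 2 1 0]
  -> pairs=8 depth=4 groups=2 -> no
String 3 '{}{{}}{}{}{{}{}{}{}}{{}}': depth seq [1 0 1 2 1 0 1 0 1 0 1 2 1 2 1 2 1 2 1 0 1 2 1 0]
  -> pairs=12 depth=2 groups=6 -> no
String 4 '{{{{}}}{}{}{}}{}{}{}': depth seq [1 2 3 4 3 2 1 2 1 2 1 2 1 0 1 0 1 0 1 0]
  -> pairs=10 depth=4 groups=4 -> yes
String 5 '{}{{}}{{{}}}{}{}': depth seq [1 0 1 2 1 0 1 2 3 2 1 0 1 0 1 0]
  -> pairs=8 depth=3 groups=5 -> no

Answer: no no no yes no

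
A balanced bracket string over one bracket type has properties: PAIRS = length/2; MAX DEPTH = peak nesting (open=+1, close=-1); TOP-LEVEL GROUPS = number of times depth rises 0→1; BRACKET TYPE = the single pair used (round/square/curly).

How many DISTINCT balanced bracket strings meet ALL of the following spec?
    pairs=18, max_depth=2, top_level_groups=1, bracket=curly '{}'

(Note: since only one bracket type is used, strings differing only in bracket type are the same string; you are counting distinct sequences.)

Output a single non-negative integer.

Spec: pairs=18 depth=2 groups=1
Count(depth <= 2) = 1
Count(depth <= 1) = 0
Count(depth == 2) = 1 - 0 = 1

Answer: 1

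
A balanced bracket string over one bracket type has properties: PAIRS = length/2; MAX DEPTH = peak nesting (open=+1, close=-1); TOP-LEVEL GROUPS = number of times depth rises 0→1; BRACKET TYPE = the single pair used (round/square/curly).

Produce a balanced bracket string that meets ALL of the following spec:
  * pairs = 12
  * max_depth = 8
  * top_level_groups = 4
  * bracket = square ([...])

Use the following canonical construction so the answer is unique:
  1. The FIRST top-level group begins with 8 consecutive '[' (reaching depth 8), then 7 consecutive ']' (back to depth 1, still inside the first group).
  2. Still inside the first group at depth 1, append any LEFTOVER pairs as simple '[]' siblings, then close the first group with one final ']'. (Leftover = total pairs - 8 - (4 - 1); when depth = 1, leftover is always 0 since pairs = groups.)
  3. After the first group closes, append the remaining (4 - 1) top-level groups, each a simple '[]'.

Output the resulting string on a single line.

Spec: pairs=12 depth=8 groups=4
Leftover pairs = 12 - 8 - (4-1) = 1
First group: deep chain of depth 8 + 1 sibling pairs
Remaining 3 groups: simple '[]' each

Answer: [[[[[[[[]]]]]]][]][][][]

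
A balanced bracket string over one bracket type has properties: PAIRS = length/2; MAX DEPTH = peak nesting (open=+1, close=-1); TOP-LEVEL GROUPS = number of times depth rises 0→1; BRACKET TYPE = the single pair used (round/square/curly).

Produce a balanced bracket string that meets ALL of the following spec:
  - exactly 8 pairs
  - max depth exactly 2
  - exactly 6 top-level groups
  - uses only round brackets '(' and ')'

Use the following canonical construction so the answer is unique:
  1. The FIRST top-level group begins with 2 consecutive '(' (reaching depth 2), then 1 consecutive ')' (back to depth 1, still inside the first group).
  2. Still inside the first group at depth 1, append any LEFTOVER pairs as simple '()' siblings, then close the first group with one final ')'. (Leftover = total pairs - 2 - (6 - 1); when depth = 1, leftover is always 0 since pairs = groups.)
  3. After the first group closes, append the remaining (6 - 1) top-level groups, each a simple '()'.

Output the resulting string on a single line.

Answer: (()())()()()()()

Derivation:
Spec: pairs=8 depth=2 groups=6
Leftover pairs = 8 - 2 - (6-1) = 1
First group: deep chain of depth 2 + 1 sibling pairs
Remaining 5 groups: simple '()' each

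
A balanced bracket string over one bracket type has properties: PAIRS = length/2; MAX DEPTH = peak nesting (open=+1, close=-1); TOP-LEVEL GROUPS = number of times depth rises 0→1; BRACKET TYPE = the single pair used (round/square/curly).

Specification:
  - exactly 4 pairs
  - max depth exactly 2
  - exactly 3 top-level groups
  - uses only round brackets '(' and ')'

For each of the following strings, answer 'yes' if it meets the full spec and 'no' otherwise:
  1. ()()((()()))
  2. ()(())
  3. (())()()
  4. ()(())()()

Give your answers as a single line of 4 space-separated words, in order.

String 1 '()()((()()))': depth seq [1 0 1 0 1 2 3 2 3 2 1 0]
  -> pairs=6 depth=3 groups=3 -> no
String 2 '()(())': depth seq [1 0 1 2 1 0]
  -> pairs=3 depth=2 groups=2 -> no
String 3 '(())()()': depth seq [1 2 1 0 1 0 1 0]
  -> pairs=4 depth=2 groups=3 -> yes
String 4 '()(())()()': depth seq [1 0 1 2 1 0 1 0 1 0]
  -> pairs=5 depth=2 groups=4 -> no

Answer: no no yes no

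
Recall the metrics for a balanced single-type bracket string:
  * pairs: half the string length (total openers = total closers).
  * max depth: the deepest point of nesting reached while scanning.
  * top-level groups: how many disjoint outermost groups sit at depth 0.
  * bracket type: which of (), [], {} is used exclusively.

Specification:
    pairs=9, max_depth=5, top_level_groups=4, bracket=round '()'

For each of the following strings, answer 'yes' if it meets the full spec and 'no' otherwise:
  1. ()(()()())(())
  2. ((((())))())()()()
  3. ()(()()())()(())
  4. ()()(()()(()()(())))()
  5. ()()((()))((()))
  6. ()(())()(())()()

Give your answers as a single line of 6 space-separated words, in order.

String 1 '()(()()())(())': depth seq [1 0 1 2 1 2 1 2 1 0 1 2 1 0]
  -> pairs=7 depth=2 groups=3 -> no
String 2 '((((())))())()()()': depth seq [1 2 3 4 5 4 3 2 1 2 1 0 1 0 1 0 1 0]
  -> pairs=9 depth=5 groups=4 -> yes
String 3 '()(()()())()(())': depth seq [1 0 1 2 1 2 1 2 1 0 1 0 1 2 1 0]
  -> pairs=8 depth=2 groups=4 -> no
String 4 '()()(()()(()()(())))()': depth seq [1 0 1 0 1 2 1 2 1 2 3 2 3 2 3 4 3 2 1 0 1 0]
  -> pairs=11 depth=4 groups=4 -> no
String 5 '()()((()))((()))': depth seq [1 0 1 0 1 2 3 2 1 0 1 2 3 2 1 0]
  -> pairs=8 depth=3 groups=4 -> no
String 6 '()(())()(())()()': depth seq [1 0 1 2 1 0 1 0 1 2 1 0 1 0 1 0]
  -> pairs=8 depth=2 groups=6 -> no

Answer: no yes no no no no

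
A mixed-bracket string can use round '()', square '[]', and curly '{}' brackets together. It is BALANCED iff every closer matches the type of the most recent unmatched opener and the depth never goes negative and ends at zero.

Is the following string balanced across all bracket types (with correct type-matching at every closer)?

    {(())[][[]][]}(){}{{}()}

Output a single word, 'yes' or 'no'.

Answer: yes

Derivation:
pos 0: push '{'; stack = {
pos 1: push '('; stack = {(
pos 2: push '('; stack = {((
pos 3: ')' matches '('; pop; stack = {(
pos 4: ')' matches '('; pop; stack = {
pos 5: push '['; stack = {[
pos 6: ']' matches '['; pop; stack = {
pos 7: push '['; stack = {[
pos 8: push '['; stack = {[[
pos 9: ']' matches '['; pop; stack = {[
pos 10: ']' matches '['; pop; stack = {
pos 11: push '['; stack = {[
pos 12: ']' matches '['; pop; stack = {
pos 13: '}' matches '{'; pop; stack = (empty)
pos 14: push '('; stack = (
pos 15: ')' matches '('; pop; stack = (empty)
pos 16: push '{'; stack = {
pos 17: '}' matches '{'; pop; stack = (empty)
pos 18: push '{'; stack = {
pos 19: push '{'; stack = {{
pos 20: '}' matches '{'; pop; stack = {
pos 21: push '('; stack = {(
pos 22: ')' matches '('; pop; stack = {
pos 23: '}' matches '{'; pop; stack = (empty)
end: stack empty → VALID
Verdict: properly nested → yes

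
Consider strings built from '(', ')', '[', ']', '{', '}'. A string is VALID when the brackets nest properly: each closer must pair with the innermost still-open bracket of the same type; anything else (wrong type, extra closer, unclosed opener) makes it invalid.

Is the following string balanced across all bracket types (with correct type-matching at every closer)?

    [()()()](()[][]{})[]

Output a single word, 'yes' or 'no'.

pos 0: push '['; stack = [
pos 1: push '('; stack = [(
pos 2: ')' matches '('; pop; stack = [
pos 3: push '('; stack = [(
pos 4: ')' matches '('; pop; stack = [
pos 5: push '('; stack = [(
pos 6: ')' matches '('; pop; stack = [
pos 7: ']' matches '['; pop; stack = (empty)
pos 8: push '('; stack = (
pos 9: push '('; stack = ((
pos 10: ')' matches '('; pop; stack = (
pos 11: push '['; stack = ([
pos 12: ']' matches '['; pop; stack = (
pos 13: push '['; stack = ([
pos 14: ']' matches '['; pop; stack = (
pos 15: push '{'; stack = ({
pos 16: '}' matches '{'; pop; stack = (
pos 17: ')' matches '('; pop; stack = (empty)
pos 18: push '['; stack = [
pos 19: ']' matches '['; pop; stack = (empty)
end: stack empty → VALID
Verdict: properly nested → yes

Answer: yes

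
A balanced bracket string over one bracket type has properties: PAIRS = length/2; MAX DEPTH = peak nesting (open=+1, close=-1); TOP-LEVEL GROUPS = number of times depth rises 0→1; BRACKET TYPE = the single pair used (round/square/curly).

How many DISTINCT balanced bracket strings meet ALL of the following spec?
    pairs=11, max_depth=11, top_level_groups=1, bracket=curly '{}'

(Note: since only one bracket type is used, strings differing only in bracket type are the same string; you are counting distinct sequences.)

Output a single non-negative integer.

Answer: 1

Derivation:
Spec: pairs=11 depth=11 groups=1
Count(depth <= 11) = 16796
Count(depth <= 10) = 16795
Count(depth == 11) = 16796 - 16795 = 1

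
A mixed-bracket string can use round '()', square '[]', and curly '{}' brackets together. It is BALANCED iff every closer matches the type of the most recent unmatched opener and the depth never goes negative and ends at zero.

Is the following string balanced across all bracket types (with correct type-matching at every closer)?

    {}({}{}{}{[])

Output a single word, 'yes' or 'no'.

pos 0: push '{'; stack = {
pos 1: '}' matches '{'; pop; stack = (empty)
pos 2: push '('; stack = (
pos 3: push '{'; stack = ({
pos 4: '}' matches '{'; pop; stack = (
pos 5: push '{'; stack = ({
pos 6: '}' matches '{'; pop; stack = (
pos 7: push '{'; stack = ({
pos 8: '}' matches '{'; pop; stack = (
pos 9: push '{'; stack = ({
pos 10: push '['; stack = ({[
pos 11: ']' matches '['; pop; stack = ({
pos 12: saw closer ')' but top of stack is '{' (expected '}') → INVALID
Verdict: type mismatch at position 12: ')' closes '{' → no

Answer: no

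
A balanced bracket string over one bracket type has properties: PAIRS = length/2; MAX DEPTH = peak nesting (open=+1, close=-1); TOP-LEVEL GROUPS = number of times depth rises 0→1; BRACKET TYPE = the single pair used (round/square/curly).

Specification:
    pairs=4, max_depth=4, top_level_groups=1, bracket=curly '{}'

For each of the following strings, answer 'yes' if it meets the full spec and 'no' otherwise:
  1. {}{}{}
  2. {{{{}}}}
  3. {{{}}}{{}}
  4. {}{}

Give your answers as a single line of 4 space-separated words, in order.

String 1 '{}{}{}': depth seq [1 0 1 0 1 0]
  -> pairs=3 depth=1 groups=3 -> no
String 2 '{{{{}}}}': depth seq [1 2 3 4 3 2 1 0]
  -> pairs=4 depth=4 groups=1 -> yes
String 3 '{{{}}}{{}}': depth seq [1 2 3 2 1 0 1 2 1 0]
  -> pairs=5 depth=3 groups=2 -> no
String 4 '{}{}': depth seq [1 0 1 0]
  -> pairs=2 depth=1 groups=2 -> no

Answer: no yes no no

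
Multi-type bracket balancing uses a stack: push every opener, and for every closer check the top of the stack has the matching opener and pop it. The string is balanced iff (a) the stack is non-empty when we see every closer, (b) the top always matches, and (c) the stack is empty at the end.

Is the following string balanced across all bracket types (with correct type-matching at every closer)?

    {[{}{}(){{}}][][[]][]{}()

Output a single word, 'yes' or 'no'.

pos 0: push '{'; stack = {
pos 1: push '['; stack = {[
pos 2: push '{'; stack = {[{
pos 3: '}' matches '{'; pop; stack = {[
pos 4: push '{'; stack = {[{
pos 5: '}' matches '{'; pop; stack = {[
pos 6: push '('; stack = {[(
pos 7: ')' matches '('; pop; stack = {[
pos 8: push '{'; stack = {[{
pos 9: push '{'; stack = {[{{
pos 10: '}' matches '{'; pop; stack = {[{
pos 11: '}' matches '{'; pop; stack = {[
pos 12: ']' matches '['; pop; stack = {
pos 13: push '['; stack = {[
pos 14: ']' matches '['; pop; stack = {
pos 15: push '['; stack = {[
pos 16: push '['; stack = {[[
pos 17: ']' matches '['; pop; stack = {[
pos 18: ']' matches '['; pop; stack = {
pos 19: push '['; stack = {[
pos 20: ']' matches '['; pop; stack = {
pos 21: push '{'; stack = {{
pos 22: '}' matches '{'; pop; stack = {
pos 23: push '('; stack = {(
pos 24: ')' matches '('; pop; stack = {
end: stack still non-empty ({) → INVALID
Verdict: unclosed openers at end: { → no

Answer: no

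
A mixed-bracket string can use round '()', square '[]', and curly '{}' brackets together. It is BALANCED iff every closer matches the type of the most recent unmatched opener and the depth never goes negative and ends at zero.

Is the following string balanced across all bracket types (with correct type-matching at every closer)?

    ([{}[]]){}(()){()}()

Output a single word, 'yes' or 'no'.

pos 0: push '('; stack = (
pos 1: push '['; stack = ([
pos 2: push '{'; stack = ([{
pos 3: '}' matches '{'; pop; stack = ([
pos 4: push '['; stack = ([[
pos 5: ']' matches '['; pop; stack = ([
pos 6: ']' matches '['; pop; stack = (
pos 7: ')' matches '('; pop; stack = (empty)
pos 8: push '{'; stack = {
pos 9: '}' matches '{'; pop; stack = (empty)
pos 10: push '('; stack = (
pos 11: push '('; stack = ((
pos 12: ')' matches '('; pop; stack = (
pos 13: ')' matches '('; pop; stack = (empty)
pos 14: push '{'; stack = {
pos 15: push '('; stack = {(
pos 16: ')' matches '('; pop; stack = {
pos 17: '}' matches '{'; pop; stack = (empty)
pos 18: push '('; stack = (
pos 19: ')' matches '('; pop; stack = (empty)
end: stack empty → VALID
Verdict: properly nested → yes

Answer: yes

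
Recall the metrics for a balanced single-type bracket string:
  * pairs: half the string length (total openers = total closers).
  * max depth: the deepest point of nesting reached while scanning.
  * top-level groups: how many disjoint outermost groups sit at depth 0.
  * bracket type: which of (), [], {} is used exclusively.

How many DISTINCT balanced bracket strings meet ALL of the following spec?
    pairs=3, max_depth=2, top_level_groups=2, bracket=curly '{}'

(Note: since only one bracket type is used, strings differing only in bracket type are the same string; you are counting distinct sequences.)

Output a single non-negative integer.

Spec: pairs=3 depth=2 groups=2
Count(depth <= 2) = 2
Count(depth <= 1) = 0
Count(depth == 2) = 2 - 0 = 2

Answer: 2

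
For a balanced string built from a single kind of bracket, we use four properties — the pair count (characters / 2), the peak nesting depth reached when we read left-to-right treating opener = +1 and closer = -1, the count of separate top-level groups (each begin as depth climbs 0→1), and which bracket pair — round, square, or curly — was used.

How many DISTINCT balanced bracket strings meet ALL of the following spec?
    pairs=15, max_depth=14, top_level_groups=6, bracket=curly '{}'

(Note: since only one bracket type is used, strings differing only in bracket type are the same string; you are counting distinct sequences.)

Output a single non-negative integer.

Answer: 0

Derivation:
Spec: pairs=15 depth=14 groups=6
Count(depth <= 14) = 326876
Count(depth <= 13) = 326876
Count(depth == 14) = 326876 - 326876 = 0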